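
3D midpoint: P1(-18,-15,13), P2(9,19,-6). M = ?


Mx = (-18+9)/2 = -4.5000
My = (-15+19)/2 = 2.0000
Mz = (13- 6)/2 = 3.5000

M = (-4.5000, 2.0000, 3.5000)


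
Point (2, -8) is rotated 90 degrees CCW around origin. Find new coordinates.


cos(90) = 0, sin(90) = 1
x' = 2*0 + 8*1 = 8
y' = 2*1 - 8*0 = 2

(8, 2)


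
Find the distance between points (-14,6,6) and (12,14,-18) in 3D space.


dx=26, dy=8, dz=-24
d = sqrt(676+64+576) = sqrt(1316) = 36.2767

36.2767


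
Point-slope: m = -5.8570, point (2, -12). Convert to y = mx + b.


y + 12 = -5.8570(x - 2)
y = -5.8570x - 12 + 5.8570*2
y = -5.8570x - 0.2860

y = -5.8570x - 0.2860


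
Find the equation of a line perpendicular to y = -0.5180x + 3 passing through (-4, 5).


Perpendicular slope = -1/m1 = -1/(-0.5180) = 1.9305
b2 = y0 - m2*x0 = 5 - 4/(-0.5180) = 5 + 7.7220 = 12.7220

y = 1.9305x + 12.7220


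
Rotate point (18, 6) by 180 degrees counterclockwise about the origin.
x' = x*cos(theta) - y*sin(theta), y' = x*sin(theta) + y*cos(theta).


cos(180) = -1, sin(180) = 0
x' = 18*(-1) - 6*0 = -18
y' = 18*0 + 6*(-1) = -6

(-18, -6)


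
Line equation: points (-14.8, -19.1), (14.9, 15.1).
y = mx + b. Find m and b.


m = (34.2)/(29.7) = 1.1515
b = y1 - m*x1 = -19.1 - (34.2*(-14.8))/(29.7) = -19.1 + 17.0424 = -2.0576

y = 1.1515x - 2.0576


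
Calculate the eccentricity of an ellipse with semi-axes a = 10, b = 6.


c = sqrt(100-36) = sqrt(64) = 8.0000
e = c/a = 8/10 = 0.8000

e = 0.8000


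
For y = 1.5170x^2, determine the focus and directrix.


a = 1.5170
1/(4a) = 0.1648
Focus = (0, 0.1648)
Directrix: y = -0.1648

Focus = (0, 0.1648), Directrix: y = -0.1648


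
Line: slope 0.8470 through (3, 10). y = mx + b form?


y - 10 = 0.8470(x - 3)
y = 0.8470x + 10 - 0.8470*3
y = 0.8470x + 7.4590

y = 0.8470x + 7.4590


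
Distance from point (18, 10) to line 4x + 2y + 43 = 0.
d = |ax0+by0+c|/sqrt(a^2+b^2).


|4*18 + 2*10 + 43| = |135| = 135
sqrt(16 + 4) = sqrt(20) = 4.4721
d = 135/sqrt(20) = 30.1869

30.1869


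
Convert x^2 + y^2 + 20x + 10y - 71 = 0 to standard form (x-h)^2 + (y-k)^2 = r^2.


h = -D/2 = -20/2 = -10
k = -E/2 = -10/2 = -5
r^2 = h^2 + k^2 - F = 100 + 25 + 71 = 196
r = 14

Center (-10, -5), radius = 14


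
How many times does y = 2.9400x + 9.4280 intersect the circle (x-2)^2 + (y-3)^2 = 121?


Substitute y = 2.9400x + 9.4280: (x-2)^2 + (2.9400x+9.4280-3)^2 = 121
Expand to Ax^2 + Bx + C = 0, where b-k = 6.428
A = 1+m^2 = 9.6436
B = 2(m(b-k) - h) = 2(2.9400*6.428 - 2) = 33.79664
C = h^2 + (b-k)^2 - r^2 = 4 + 41.319184 - 121 = -75.680816
disc = B^2-4AC = 1142.2129 + 2919.3421 = 4061.5550
disc > 0

2 intersection points


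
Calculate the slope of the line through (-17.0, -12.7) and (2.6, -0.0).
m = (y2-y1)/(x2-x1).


dy = -0.0 + 12.7 = 12.7
dx = 2.6 + 17.0 = 19.6
m = 12.7/19.6 = 0.6480

m = 0.6480


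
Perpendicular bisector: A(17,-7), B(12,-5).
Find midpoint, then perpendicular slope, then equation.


Midpoint = (14.5, -6)
Slope of AB = dy/dx = 2/(-5) = -0.4000
Perp slope = -dx/dy = 5/2 = 2.5000
b = My - (perp slope)*Mx = -6 + (-5*14.5)/2 = -6 - 36.2500 = -42.2500

y = 2.5000x - 42.2500


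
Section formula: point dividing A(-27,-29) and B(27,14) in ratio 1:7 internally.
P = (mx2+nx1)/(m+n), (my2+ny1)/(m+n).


Px = (1*27 + 7*(-27))/8 = -162/8 = -20.2500
Py = (1*14 + 7*(-29))/8 = -189/8 = -23.6250

P = (-20.2500, -23.6250)


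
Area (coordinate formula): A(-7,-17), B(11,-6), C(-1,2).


-7*(-6-2) = 56
11*(2+ 17) = 209
-1*(-17+ 6) = 11
sum = 276
Area = |276|/2 = 138.0000

138.0000 sq units


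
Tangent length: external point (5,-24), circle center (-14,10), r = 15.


d = sqrt((5+ 14)^2 + (-24-10)^2) = sqrt(361+1156) = 38.9487
L = sqrt(1517.0000 - 225) = sqrt(1292.0000) = 35.9444

35.9444


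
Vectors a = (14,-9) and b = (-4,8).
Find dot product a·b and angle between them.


a·b = 14*(-4) - 9*8 = -56 - 72 = -128
|a| = sqrt(196+81) = 16.6433
|b| = sqrt(16+64) = 8.9443
cos(theta) = -128/(sqrt(277)*sqrt(80)) = -128/sqrt(22160) = -0.859855
theta = arccos(-128/sqrt(22160)) = 149.3003 degrees

a·b = -128, theta = 149.3003 deg


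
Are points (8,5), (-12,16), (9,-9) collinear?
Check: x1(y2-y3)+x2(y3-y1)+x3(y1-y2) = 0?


8*(16+ 9) - 12*(-9-5) + 9*(5-16)
= 200 + 168 - 99 = 269

No, not collinear (determinant = 269)


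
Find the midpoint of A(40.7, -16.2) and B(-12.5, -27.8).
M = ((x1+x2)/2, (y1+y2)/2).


Mx = (40.7 - 12.5)/2 = 28.2/2 = 14.1000
My = (-16.2 - 27.8)/2 = -44.0/2 = -22.0000

(14.1000, -22.0000)


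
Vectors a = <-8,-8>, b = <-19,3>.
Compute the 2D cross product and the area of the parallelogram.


cross = -8*3 + 8*(-19) = -24 - 152 = -176
Parallelogram area = |-176| = 176

cross = -176, parallelogram area = 176


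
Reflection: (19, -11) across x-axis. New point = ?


Reflection rule for x-axis: (x, -y)
(19, -11) -> (19, 11)

(19, 11)


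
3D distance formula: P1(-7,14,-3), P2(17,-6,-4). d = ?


dx=24, dy=-20, dz=-1
d = sqrt(576+400+1) = sqrt(977) = 31.2570

31.2570


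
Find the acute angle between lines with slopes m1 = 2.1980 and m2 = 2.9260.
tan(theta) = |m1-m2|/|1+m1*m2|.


m1-m2 = -0.728
1+m1*m2 = 7.431348
tan(theta) = |-0.728/7.431348| = 0.097963
theta = arctan(|-0.728/7.431348|) = 5.5950 degrees (acute angle)

5.5950 degrees


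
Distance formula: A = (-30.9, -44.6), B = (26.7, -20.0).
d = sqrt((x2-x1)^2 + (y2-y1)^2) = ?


dx = 26.7 + 30.9 = 57.6
dy = -20.0 + 44.6 = 24.6
d = sqrt(3317.76 + 605.16) = sqrt(3922.92) = 62.6332

62.6332


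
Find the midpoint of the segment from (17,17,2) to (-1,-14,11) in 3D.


Mx = (17- 1)/2 = 8.0000
My = (17- 14)/2 = 1.5000
Mz = (2+11)/2 = 6.5000

M = (8.0000, 1.5000, 6.5000)


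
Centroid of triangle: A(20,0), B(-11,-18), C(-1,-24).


Gx = (20- 11- 1)/3 = 8/3 = 2.6667
Gy = (0- 18- 24)/3 = -42/3 = -14.0000

G = (2.6667, -14.0000)


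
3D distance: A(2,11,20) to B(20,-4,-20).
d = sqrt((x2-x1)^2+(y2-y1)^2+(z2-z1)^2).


dx=18, dy=-15, dz=-40
d = sqrt(324+225+1600) = sqrt(2149) = 46.3573

46.3573


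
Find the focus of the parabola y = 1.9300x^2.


a = 1.9300
4a = 7.7200
focus = (0, 1/7.7200) = (0, 0.1295)

Focus = (0, 0.1295)


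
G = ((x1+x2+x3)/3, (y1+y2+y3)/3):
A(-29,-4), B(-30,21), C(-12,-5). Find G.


Gx = (-29- 30- 12)/3 = -71/3 = -23.6667
Gy = (-4+21- 5)/3 = 12/3 = 4.0000

G = (-23.6667, 4.0000)


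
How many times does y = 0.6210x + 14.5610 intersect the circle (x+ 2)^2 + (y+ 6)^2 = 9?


Substitute y = 0.6210x + 14.5610: (x+ 2)^2 + (0.6210x+14.5610+ 6)^2 = 9
Expand to Ax^2 + Bx + C = 0, where b-k = 20.561
A = 1+m^2 = 1.385641
B = 2(m(b-k) - h) = 2(0.6210*20.561 + 2) = 29.536762
C = h^2 + (b-k)^2 - r^2 = 4 + 422.754721 - 9 = 417.754721
disc = B^2-4AC = 872.4203 - 2315.4323 = -1443.0120
disc < 0

0 intersection points


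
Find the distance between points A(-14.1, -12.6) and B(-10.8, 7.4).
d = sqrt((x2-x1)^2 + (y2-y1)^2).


dx = -10.8 + 14.1 = 3.3
dy = 7.4 + 12.6 = 20.0
d = sqrt(10.89 + 400.0) = sqrt(410.89) = 20.2704

20.2704


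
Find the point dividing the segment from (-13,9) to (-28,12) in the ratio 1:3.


Px = (1*(-28) + 3*(-13))/4 = -67/4 = -16.7500
Py = (1*12 + 3*9)/4 = 39/4 = 9.7500

P = (-16.7500, 9.7500)


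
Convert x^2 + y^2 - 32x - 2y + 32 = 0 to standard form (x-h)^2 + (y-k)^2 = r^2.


h = -D/2 = 32/2 = 16
k = -E/2 = 2/2 = 1
r^2 = h^2 + k^2 - F = 256 + 1 - 32 = 225
r = 15

Center (16, 1), radius = 15


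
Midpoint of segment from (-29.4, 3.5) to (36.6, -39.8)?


Mx = (-29.4 + 36.6)/2 = 7.2/2 = 3.6000
My = (3.5 - 39.8)/2 = -36.3/2 = -18.1500

(3.6000, -18.1500)


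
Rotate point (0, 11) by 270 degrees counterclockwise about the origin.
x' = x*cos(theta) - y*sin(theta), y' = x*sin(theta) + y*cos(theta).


cos(270) = 0, sin(270) = -1
x' = 0*0 - 11*(-1) = 11
y' = 0*(-1) + 11*0 = 0

(11, 0)


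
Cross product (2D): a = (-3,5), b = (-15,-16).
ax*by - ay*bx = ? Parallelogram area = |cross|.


cross = -3*(-16) - 5*(-15) = 48 + 75 = 123
Parallelogram area = |123| = 123

cross = 123, parallelogram area = 123


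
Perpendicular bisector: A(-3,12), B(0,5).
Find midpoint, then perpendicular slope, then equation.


Midpoint = (-1.5, 8.5)
Slope of AB = dy/dx = -7/3 = -2.3333
Perp slope = -dx/dy = 3/7 = 0.4286
b = My - (perp slope)*Mx = 8.5 + (3*(-1.5))/(-7) = 8.5 + 0.6429 = 9.1429

y = 0.4286x + 9.1429


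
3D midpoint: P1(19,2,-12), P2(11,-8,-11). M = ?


Mx = (19+11)/2 = 15.0000
My = (2- 8)/2 = -3.0000
Mz = (-12- 11)/2 = -11.5000

M = (15.0000, -3.0000, -11.5000)


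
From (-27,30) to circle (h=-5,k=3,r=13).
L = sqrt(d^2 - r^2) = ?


d = sqrt((-27+ 5)^2 + (30-3)^2) = sqrt(484+729) = 34.8281
L = sqrt(1213.0000 - 169) = sqrt(1044.0000) = 32.3110

32.3110


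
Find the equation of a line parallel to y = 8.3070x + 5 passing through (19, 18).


Parallel lines have equal slopes.
m2 = 8.3070
b2 = 18 - 8.3070*19 = -139.8330

y = 8.3070x - 139.8330


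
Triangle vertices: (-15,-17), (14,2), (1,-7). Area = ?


-15*(2+ 7) = -135
14*(-7+ 17) = 140
1*(-17-2) = -19
sum = -14
Area = |-14|/2 = 7.0000

7.0000 sq units


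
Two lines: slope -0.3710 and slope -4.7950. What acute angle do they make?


m1-m2 = 4.424
1+m1*m2 = 2.778945
tan(theta) = |4.424/2.778945| = 1.591971
theta = arctan(|4.424/2.778945|) = 57.8649 degrees (acute angle)

57.8649 degrees


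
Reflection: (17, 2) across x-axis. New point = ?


Reflection rule for x-axis: (x, -y)
(17, 2) -> (17, -2)

(17, -2)


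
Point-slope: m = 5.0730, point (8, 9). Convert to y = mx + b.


y - 9 = 5.0730(x - 8)
y = 5.0730x + 9 - 5.0730*8
y = 5.0730x - 31.5840

y = 5.0730x - 31.5840


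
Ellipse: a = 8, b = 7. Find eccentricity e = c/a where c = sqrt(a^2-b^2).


c = sqrt(64-49) = sqrt(15) = 3.8730
e = c/a = sqrt(15)/8 = 0.4841

e = 0.4841


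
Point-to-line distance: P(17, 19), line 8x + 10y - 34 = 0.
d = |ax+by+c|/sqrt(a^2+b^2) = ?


|8*17 + 10*19 - 34| = |292| = 292
sqrt(64 + 100) = sqrt(164) = 12.8062
d = 292/sqrt(164) = 22.8014

22.8014


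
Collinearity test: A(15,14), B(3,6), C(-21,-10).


15*(6+ 10) + 3*(-10-14) - 21*(14-6)
= 240 - 72 - 168 = 0

Yes, collinear (determinant = 0)


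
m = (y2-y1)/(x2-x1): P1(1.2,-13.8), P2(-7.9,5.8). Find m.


dy = 5.8 + 13.8 = 19.6
dx = -7.9 - 1.2 = -9.1
m = 19.6/(-9.1) = -2.1538

m = -2.1538


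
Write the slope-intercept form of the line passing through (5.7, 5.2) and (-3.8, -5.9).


m = (-11.1)/(-9.5) = 1.1684
b = y1 - m*x1 = 5.2 - (-11.1*5.7)/(-9.5) = 5.2 - 6.6600 = -1.4600

y = 1.1684x - 1.4600


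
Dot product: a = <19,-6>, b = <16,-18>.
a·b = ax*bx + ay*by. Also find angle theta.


a·b = 19*16 - 6*(-18) = 304 + 108 = 412
|a| = sqrt(361+36) = 19.9249
|b| = sqrt(256+324) = 24.0832
cos(theta) = 412/(sqrt(397)*sqrt(580)) = 412/sqrt(230260) = 0.858594
theta = arccos(412/sqrt(230260)) = 30.8409 degrees

a·b = 412, theta = 30.8409 deg


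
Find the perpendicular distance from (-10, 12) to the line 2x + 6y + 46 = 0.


|2*(-10) + 6*12 + 46| = |98| = 98
sqrt(4 + 36) = sqrt(40) = 6.3246
d = 98/sqrt(40) = 15.4952

15.4952


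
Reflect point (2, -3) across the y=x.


Reflection rule for y=x: (y, x)
(2, -3) -> (-3, 2)

(-3, 2)


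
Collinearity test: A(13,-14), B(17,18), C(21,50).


13*(18-50) + 17*(50+ 14) + 21*(-14-18)
= -416 + 1088 - 672 = 0

Yes, collinear (determinant = 0)


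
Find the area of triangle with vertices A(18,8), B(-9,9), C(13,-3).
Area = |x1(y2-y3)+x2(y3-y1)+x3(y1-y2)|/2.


18*(9+ 3) = 216
-9*(-3-8) = 99
13*(8-9) = -13
sum = 302
Area = |302|/2 = 151.0000

151.0000 sq units


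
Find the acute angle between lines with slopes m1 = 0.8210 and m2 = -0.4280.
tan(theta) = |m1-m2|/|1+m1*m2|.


m1-m2 = 1.249
1+m1*m2 = 0.648612
tan(theta) = |1.249/0.648612| = 1.925650
theta = arctan(|1.249/0.648612|) = 62.5569 degrees (acute angle)

62.5569 degrees


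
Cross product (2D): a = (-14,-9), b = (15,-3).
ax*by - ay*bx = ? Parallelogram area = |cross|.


cross = -14*(-3) + 9*15 = 42 + 135 = 177
Parallelogram area = |177| = 177

cross = 177, parallelogram area = 177


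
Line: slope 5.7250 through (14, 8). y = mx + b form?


y - 8 = 5.7250(x - 14)
y = 5.7250x + 8 - 5.7250*14
y = 5.7250x - 72.1500

y = 5.7250x - 72.1500


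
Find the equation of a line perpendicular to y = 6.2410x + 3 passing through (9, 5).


Perpendicular slope = -1/m1 = -1/6.2410 = -0.1602
b2 = y0 - m2*x0 = 5 + 9/6.2410 = 5 + 1.4421 = 6.4421

y = -0.1602x + 6.4421


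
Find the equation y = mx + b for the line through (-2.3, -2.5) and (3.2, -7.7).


m = (-5.2)/(5.5) = -0.9455
b = y1 - m*x1 = -2.5 - (-5.2*(-2.3))/(5.5) = -2.5 - 2.1745 = -4.6745

y = -0.9455x - 4.6745


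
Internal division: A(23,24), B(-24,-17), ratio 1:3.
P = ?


Px = (1*(-24) + 3*23)/4 = 45/4 = 11.2500
Py = (1*(-17) + 3*24)/4 = 55/4 = 13.7500

P = (11.2500, 13.7500)


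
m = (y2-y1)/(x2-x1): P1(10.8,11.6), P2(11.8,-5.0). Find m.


dy = -5.0 - 11.6 = -16.6
dx = 11.8 - 10.8 = 1.0
m = -16.6/1.0 = -16.6000

m = -16.6000


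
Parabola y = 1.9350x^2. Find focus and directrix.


a = 1.9350
1/(4a) = 0.1292
Focus = (0, 0.1292)
Directrix: y = -0.1292

Focus = (0, 0.1292), Directrix: y = -0.1292


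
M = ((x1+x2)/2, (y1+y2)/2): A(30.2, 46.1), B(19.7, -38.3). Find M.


Mx = (30.2 + 19.7)/2 = 49.9/2 = 24.9500
My = (46.1 - 38.3)/2 = 7.8/2 = 3.9000

(24.9500, 3.9000)


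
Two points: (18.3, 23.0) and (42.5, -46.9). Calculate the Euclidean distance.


dx = 42.5 - 18.3 = 24.2
dy = -46.9 - 23.0 = -69.9
d = sqrt(585.64 + 4886.01) = sqrt(5471.65) = 73.9706

73.9706


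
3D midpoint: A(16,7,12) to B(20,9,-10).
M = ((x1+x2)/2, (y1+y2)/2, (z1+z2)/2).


Mx = (16+20)/2 = 18.0000
My = (7+9)/2 = 8.0000
Mz = (12- 10)/2 = 1.0000

M = (18.0000, 8.0000, 1.0000)


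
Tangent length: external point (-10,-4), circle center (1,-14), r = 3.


d = sqrt((-10-1)^2 + (-4+ 14)^2) = sqrt(121+100) = 14.8661
L = sqrt(221.0000 - 9) = sqrt(212.0000) = 14.5602

14.5602


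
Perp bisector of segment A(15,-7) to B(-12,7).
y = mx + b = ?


Midpoint = (1.5, 0)
Slope of AB = dy/dx = 14/(-27) = -0.5185
Perp slope = -dx/dy = 27/14 = 1.9286
b = My - (perp slope)*Mx = 0 + (-27*1.5)/14 = 0 - 2.8929 = -2.8929

y = 1.9286x - 2.8929


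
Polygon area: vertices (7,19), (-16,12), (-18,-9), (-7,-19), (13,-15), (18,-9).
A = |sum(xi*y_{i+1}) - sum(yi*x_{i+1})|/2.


sum(xi*y_{i+1}) = 7*12 - 16*(-9) - 18*(-19) - 7*(-15) + 13*(-9) + 18*19 = 900
sum(yi*x_{i+1}) = 19*(-16) + 12*(-18) - 9*(-7) - 19*13 - 15*18 - 9*7 = -1037
Area = |900 + 1037|/2 = 1937/2 = 968.5000

968.5000 sq units


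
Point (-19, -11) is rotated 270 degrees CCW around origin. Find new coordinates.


cos(270) = 0, sin(270) = -1
x' = -19*0 + 11*(-1) = -11
y' = -19*(-1) - 11*0 = 19

(-11, 19)


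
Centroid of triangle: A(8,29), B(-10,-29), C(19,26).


Gx = (8- 10+19)/3 = 17/3 = 5.6667
Gy = (29- 29+26)/3 = 26/3 = 8.6667

G = (5.6667, 8.6667)


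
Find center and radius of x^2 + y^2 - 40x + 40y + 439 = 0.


h = -D/2 = 40/2 = 20
k = -E/2 = -40/2 = -20
r^2 = h^2 + k^2 - F = 400 + 400 - 439 = 361
r = 19

Center (20, -20), radius = 19


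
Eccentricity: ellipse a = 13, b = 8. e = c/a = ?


c = sqrt(169-64) = sqrt(105) = 10.2470
e = c/a = sqrt(105)/13 = 0.7882

e = 0.7882


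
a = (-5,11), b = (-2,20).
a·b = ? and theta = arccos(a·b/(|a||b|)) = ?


a·b = -5*(-2) + 11*20 = 10 + 220 = 230
|a| = sqrt(25+121) = 12.0830
|b| = sqrt(4+400) = 20.0998
cos(theta) = 230/(sqrt(146)*sqrt(404)) = 230/sqrt(58984) = 0.947023
theta = arccos(230/sqrt(58984)) = 18.7334 degrees

a·b = 230, theta = 18.7334 deg


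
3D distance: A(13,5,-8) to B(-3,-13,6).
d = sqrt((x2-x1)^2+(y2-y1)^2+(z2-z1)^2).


dx=-16, dy=-18, dz=14
d = sqrt(256+324+196) = sqrt(776) = 27.8568

27.8568


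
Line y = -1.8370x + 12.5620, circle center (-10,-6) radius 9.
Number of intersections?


Substitute y = -1.8370x + 12.5620: (x+ 10)^2 + (-1.8370x+12.5620+ 6)^2 = 81
Expand to Ax^2 + Bx + C = 0, where b-k = 18.562
A = 1+m^2 = 4.374569
B = 2(m(b-k) - h) = 2(-1.8370*18.562 + 10) = -48.196788
C = h^2 + (b-k)^2 - r^2 = 100 + 344.547844 - 81 = 363.547844
disc = B^2-4AC = 2322.9304 - 6361.4605 = -4038.5301
disc < 0

0 intersection points


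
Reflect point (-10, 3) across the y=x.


Reflection rule for y=x: (y, x)
(-10, 3) -> (3, -10)

(3, -10)


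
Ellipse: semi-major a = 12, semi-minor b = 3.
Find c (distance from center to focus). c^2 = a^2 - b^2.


c^2 = 12^2 - 3^2 = 144 - 9 = 135
c = sqrt(135) = 11.6190

c = 11.6190


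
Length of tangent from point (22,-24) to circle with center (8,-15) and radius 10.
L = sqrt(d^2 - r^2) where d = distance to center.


d = sqrt((22-8)^2 + (-24+ 15)^2) = sqrt(196+81) = 16.6433
L = sqrt(277.0000 - 100) = sqrt(177.0000) = 13.3041

13.3041


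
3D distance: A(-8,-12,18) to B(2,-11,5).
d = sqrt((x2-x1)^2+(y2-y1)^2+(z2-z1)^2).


dx=10, dy=1, dz=-13
d = sqrt(100+1+169) = sqrt(270) = 16.4317

16.4317


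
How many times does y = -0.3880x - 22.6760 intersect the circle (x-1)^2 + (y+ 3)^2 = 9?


Substitute y = -0.3880x - 22.6760: (x-1)^2 + (-0.3880x- 22.6760+ 3)^2 = 9
Expand to Ax^2 + Bx + C = 0, where b-k = -19.676
A = 1+m^2 = 1.150544
B = 2(m(b-k) - h) = 2(-0.3880*(-19.676) - 1) = 13.268576
C = h^2 + (b-k)^2 - r^2 = 1 + 387.144976 - 9 = 379.144976
disc = B^2-4AC = 176.0551 - 1744.8919 = -1568.8368
disc < 0

0 intersection points


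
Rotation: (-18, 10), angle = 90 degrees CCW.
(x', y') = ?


cos(90) = 0, sin(90) = 1
x' = -18*0 - 10*1 = -10
y' = -18*1 + 10*0 = -18

(-10, -18)


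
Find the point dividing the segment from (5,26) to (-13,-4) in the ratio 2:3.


Px = (2*(-13) + 3*5)/5 = -11/5 = -2.2000
Py = (2*(-4) + 3*26)/5 = 70/5 = 14.0000

P = (-2.2000, 14.0000)


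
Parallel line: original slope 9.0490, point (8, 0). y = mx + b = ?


Parallel lines have equal slopes.
m2 = 9.0490
b2 = 0 - 9.0490*8 = -72.3920

y = 9.0490x - 72.3920


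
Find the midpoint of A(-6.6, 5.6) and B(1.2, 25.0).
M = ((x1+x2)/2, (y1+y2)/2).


Mx = (-6.6 + 1.2)/2 = -5.4/2 = -2.7000
My = (5.6 + 25.0)/2 = 30.6/2 = 15.3000

(-2.7000, 15.3000)


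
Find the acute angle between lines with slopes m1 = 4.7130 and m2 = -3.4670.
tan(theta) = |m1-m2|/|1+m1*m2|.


m1-m2 = 8.18
1+m1*m2 = -15.339971
tan(theta) = |8.18/(-15.339971)| = 0.533247
theta = arctan(|8.18/(-15.339971)|) = 28.0687 degrees (acute angle)

28.0687 degrees


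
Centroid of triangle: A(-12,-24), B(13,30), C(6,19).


Gx = (-12+13+6)/3 = 7/3 = 2.3333
Gy = (-24+30+19)/3 = 25/3 = 8.3333

G = (2.3333, 8.3333)


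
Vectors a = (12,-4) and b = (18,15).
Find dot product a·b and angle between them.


a·b = 12*18 - 4*15 = 216 - 60 = 156
|a| = sqrt(144+16) = 12.6491
|b| = sqrt(324+225) = 23.4307
cos(theta) = 156/(sqrt(160)*sqrt(549)) = 156/sqrt(87840) = 0.526355
theta = arccos(156/sqrt(87840)) = 58.2405 degrees

a·b = 156, theta = 58.2405 deg


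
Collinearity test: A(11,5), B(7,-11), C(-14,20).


11*(-11-20) + 7*(20-5) - 14*(5+ 11)
= -341 + 105 - 224 = -460

No, not collinear (determinant = -460)


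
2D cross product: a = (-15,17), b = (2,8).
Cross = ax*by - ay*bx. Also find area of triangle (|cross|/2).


cross = -15*8 - 17*2 = -120 - 34 = -154
Triangle area = |-154|/2 = 154/2 = 77.0000

cross = -154, triangle area = 77.0000


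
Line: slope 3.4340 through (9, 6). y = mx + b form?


y - 6 = 3.4340(x - 9)
y = 3.4340x + 6 - 3.4340*9
y = 3.4340x - 24.9060

y = 3.4340x - 24.9060


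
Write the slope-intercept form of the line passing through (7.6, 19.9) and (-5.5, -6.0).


m = (-25.9)/(-13.1) = 1.9771
b = y1 - m*x1 = 19.9 - (-25.9*7.6)/(-13.1) = 19.9 - 15.0260 = 4.8740

y = 1.9771x + 4.8740


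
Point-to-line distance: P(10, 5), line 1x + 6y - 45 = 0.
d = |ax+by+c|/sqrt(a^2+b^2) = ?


|1*10 + 6*5 - 45| = |-5| = 5
sqrt(1 + 36) = sqrt(37) = 6.0828
d = 5/sqrt(37) = 0.8220

0.8220


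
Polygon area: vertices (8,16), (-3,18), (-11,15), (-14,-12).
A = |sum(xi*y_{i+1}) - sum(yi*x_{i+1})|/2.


sum(xi*y_{i+1}) = 8*18 - 3*15 - 11*(-12) - 14*16 = 7
sum(yi*x_{i+1}) = 16*(-3) + 18*(-11) + 15*(-14) - 12*8 = -552
Area = |7 + 552|/2 = 559/2 = 279.5000

279.5000 sq units


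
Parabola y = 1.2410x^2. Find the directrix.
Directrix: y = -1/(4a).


a = 1.2410
1/(4a) = 0.2015
directrix: y = -0.2015 = -0.2015

y = -0.2015


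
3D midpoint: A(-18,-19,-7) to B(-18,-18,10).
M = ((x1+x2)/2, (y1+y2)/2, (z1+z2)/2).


Mx = (-18- 18)/2 = -18.0000
My = (-19- 18)/2 = -18.5000
Mz = (-7+10)/2 = 1.5000

M = (-18.0000, -18.5000, 1.5000)


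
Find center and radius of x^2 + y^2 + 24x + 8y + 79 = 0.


h = -D/2 = -24/2 = -12
k = -E/2 = -8/2 = -4
r^2 = h^2 + k^2 - F = 144 + 16 - 79 = 81
r = 9

Center (-12, -4), radius = 9


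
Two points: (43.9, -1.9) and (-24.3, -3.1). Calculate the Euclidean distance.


dx = -24.3 - 43.9 = -68.2
dy = -3.1 + 1.9 = -1.2
d = sqrt(4651.24 + 1.44) = sqrt(4652.68) = 68.2106

68.2106


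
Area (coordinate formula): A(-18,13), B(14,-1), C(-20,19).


-18*(-1-19) = 360
14*(19-13) = 84
-20*(13+ 1) = -280
sum = 164
Area = |164|/2 = 82.0000

82.0000 sq units


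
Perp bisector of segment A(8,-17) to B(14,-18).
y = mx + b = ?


Midpoint = (11, -17.5)
Slope of AB = dy/dx = -1/6 = -0.1667
Perp slope = -dx/dy = 6/1 = 6.0000
b = My - (perp slope)*Mx = -17.5 + (6*11)/(-1) = -17.5 - 66.0000 = -83.5000

y = 6.0000x - 83.5000


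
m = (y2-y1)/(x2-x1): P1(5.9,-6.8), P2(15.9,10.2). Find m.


dy = 10.2 + 6.8 = 17.0
dx = 15.9 - 5.9 = 10.0
m = 17.0/10.0 = 1.7000

m = 1.7000


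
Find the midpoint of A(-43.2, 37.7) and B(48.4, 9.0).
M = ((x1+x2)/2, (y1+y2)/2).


Mx = (-43.2 + 48.4)/2 = 5.2/2 = 2.6000
My = (37.7 + 9.0)/2 = 46.7/2 = 23.3500

(2.6000, 23.3500)


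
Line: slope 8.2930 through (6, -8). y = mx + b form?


y + 8 = 8.2930(x - 6)
y = 8.2930x - 8 - 8.2930*6
y = 8.2930x - 57.7580

y = 8.2930x - 57.7580


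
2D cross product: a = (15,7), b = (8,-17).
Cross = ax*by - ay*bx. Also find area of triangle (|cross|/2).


cross = 15*(-17) - 7*8 = -255 - 56 = -311
Triangle area = |-311|/2 = 311/2 = 155.5000

cross = -311, triangle area = 155.5000


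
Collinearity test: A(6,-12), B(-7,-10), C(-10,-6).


6*(-10+ 6) - 7*(-6+ 12) - 10*(-12+ 10)
= -24 - 42 + 20 = -46

No, not collinear (determinant = -46)


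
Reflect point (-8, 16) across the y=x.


Reflection rule for y=x: (y, x)
(-8, 16) -> (16, -8)

(16, -8)


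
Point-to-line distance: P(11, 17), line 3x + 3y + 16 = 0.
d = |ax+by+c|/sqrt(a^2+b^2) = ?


|3*11 + 3*17 + 16| = |100| = 100
sqrt(9 + 9) = sqrt(18) = 4.2426
d = 100/sqrt(18) = 23.5702

23.5702


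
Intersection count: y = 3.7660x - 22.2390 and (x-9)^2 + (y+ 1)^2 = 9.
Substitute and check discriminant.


Substitute y = 3.7660x - 22.2390: (x-9)^2 + (3.7660x- 22.2390+ 1)^2 = 9
Expand to Ax^2 + Bx + C = 0, where b-k = -21.239
A = 1+m^2 = 15.182756
B = 2(m(b-k) - h) = 2(3.7660*(-21.239) - 9) = -177.972148
C = h^2 + (b-k)^2 - r^2 = 81 + 451.095121 - 9 = 523.095121
disc = B^2-4AC = 31674.0855 - 31768.1023 = -94.0168
disc < 0

0 intersection points


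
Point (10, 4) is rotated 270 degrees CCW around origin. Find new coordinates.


cos(270) = 0, sin(270) = -1
x' = 10*0 - 4*(-1) = 4
y' = 10*(-1) + 4*0 = -10

(4, -10)


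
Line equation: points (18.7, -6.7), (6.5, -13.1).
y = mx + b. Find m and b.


m = (-6.4)/(-12.2) = 0.5246
b = y1 - m*x1 = -6.7 - (-6.4*18.7)/(-12.2) = -6.7 - 9.8098 = -16.5098

y = 0.5246x - 16.5098


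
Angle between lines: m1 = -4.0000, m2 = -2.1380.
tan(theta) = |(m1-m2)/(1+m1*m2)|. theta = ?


m1-m2 = -1.862
1+m1*m2 = 9.552
tan(theta) = |-1.862/9.552| = 0.194933
theta = arctan(|-1.862/9.552|) = 11.0305 degrees (acute angle)

11.0305 degrees


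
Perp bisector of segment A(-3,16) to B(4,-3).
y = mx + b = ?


Midpoint = (0.5, 6.5)
Slope of AB = dy/dx = -19/7 = -2.7143
Perp slope = -dx/dy = 7/19 = 0.3684
b = My - (perp slope)*Mx = 6.5 + (7*0.5)/(-19) = 6.5 - 0.1842 = 6.3158

y = 0.3684x + 6.3158


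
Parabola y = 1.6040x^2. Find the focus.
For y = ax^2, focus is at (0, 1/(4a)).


a = 1.6040
4a = 6.4160
focus = (0, 1/6.4160) = (0, 0.1559)

Focus = (0, 0.1559)


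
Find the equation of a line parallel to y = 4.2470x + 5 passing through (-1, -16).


Parallel lines have equal slopes.
m2 = 4.2470
b2 = -16 - 4.2470*(-1) = -11.7530

y = 4.2470x - 11.7530


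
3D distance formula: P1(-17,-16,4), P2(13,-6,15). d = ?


dx=30, dy=10, dz=11
d = sqrt(900+100+121) = sqrt(1121) = 33.4813

33.4813


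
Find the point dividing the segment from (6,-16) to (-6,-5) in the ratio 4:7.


Px = (4*(-6) + 7*6)/11 = 18/11 = 1.6364
Py = (4*(-5) + 7*(-16))/11 = -132/11 = -12.0000

P = (1.6364, -12.0000)


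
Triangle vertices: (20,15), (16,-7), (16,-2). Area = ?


20*(-7+ 2) = -100
16*(-2-15) = -272
16*(15+ 7) = 352
sum = -20
Area = |-20|/2 = 10.0000

10.0000 sq units


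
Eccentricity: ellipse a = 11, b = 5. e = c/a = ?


c = sqrt(121-25) = sqrt(96) = 9.7980
e = c/a = sqrt(96)/11 = 0.8907

e = 0.8907


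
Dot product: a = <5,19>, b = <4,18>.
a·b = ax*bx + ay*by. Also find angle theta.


a·b = 5*4 + 19*18 = 20 + 342 = 362
|a| = sqrt(25+361) = 19.6469
|b| = sqrt(16+324) = 18.4391
cos(theta) = 362/(sqrt(386)*sqrt(340)) = 362/sqrt(131240) = 0.999253
theta = arccos(362/sqrt(131240)) = 2.2148 degrees

a·b = 362, theta = 2.2148 deg


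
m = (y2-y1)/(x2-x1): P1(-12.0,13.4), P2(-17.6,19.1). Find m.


dy = 19.1 - 13.4 = 5.7
dx = -17.6 + 12.0 = -5.6
m = 5.7/(-5.6) = -1.0179

m = -1.0179


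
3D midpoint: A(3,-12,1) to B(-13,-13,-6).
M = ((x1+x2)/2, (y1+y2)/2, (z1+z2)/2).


Mx = (3- 13)/2 = -5.0000
My = (-12- 13)/2 = -12.5000
Mz = (1- 6)/2 = -2.5000

M = (-5.0000, -12.5000, -2.5000)


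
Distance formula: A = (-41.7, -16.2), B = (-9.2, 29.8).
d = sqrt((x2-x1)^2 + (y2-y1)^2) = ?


dx = -9.2 + 41.7 = 32.5
dy = 29.8 + 16.2 = 46.0
d = sqrt(1056.25 + 2116.0) = sqrt(3172.25) = 56.3227

56.3227


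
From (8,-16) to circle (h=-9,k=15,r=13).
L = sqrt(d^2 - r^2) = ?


d = sqrt((8+ 9)^2 + (-16-15)^2) = sqrt(289+961) = 35.3553
L = sqrt(1250.0000 - 169) = sqrt(1081.0000) = 32.8786

32.8786


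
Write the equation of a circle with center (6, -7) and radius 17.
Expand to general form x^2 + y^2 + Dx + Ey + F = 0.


(x-6)^2 + (y+ 7)^2 = 17^2
D = -2h = -12, E = -2k = 14
F = h^2+k^2-r^2 = 36+49-289 = -204

x^2 + y^2 - 12x + 14y - 204 = 0


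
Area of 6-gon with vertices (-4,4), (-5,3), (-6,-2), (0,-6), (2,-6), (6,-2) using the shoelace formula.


sum(xi*y_{i+1}) = -4*3 - 5*(-2) - 6*(-6) + 0*(-6) + 2*(-2) + 6*4 = 54
sum(yi*x_{i+1}) = 4*(-5) + 3*(-6) - 2*0 - 6*2 - 6*6 - 2*(-4) = -78
Area = |54 + 78|/2 = 132/2 = 66.0000

66.0000 sq units


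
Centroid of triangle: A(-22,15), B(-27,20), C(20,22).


Gx = (-22- 27+20)/3 = -29/3 = -9.6667
Gy = (15+20+22)/3 = 57/3 = 19.0000

G = (-9.6667, 19.0000)


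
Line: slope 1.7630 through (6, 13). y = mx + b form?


y - 13 = 1.7630(x - 6)
y = 1.7630x + 13 - 1.7630*6
y = 1.7630x + 2.4220

y = 1.7630x + 2.4220


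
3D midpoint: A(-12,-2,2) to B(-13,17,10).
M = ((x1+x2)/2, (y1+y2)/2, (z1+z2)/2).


Mx = (-12- 13)/2 = -12.5000
My = (-2+17)/2 = 7.5000
Mz = (2+10)/2 = 6.0000

M = (-12.5000, 7.5000, 6.0000)


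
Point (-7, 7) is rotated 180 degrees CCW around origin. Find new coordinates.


cos(180) = -1, sin(180) = 0
x' = -7*(-1) - 7*0 = 7
y' = -7*0 + 7*(-1) = -7

(7, -7)


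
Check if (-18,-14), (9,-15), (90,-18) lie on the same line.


-18*(-15+ 18) + 9*(-18+ 14) + 90*(-14+ 15)
= -54 - 36 + 90 = 0

Yes, collinear (determinant = 0)


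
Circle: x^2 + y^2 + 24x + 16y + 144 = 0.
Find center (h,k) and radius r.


h = -D/2 = -24/2 = -12
k = -E/2 = -16/2 = -8
r^2 = h^2 + k^2 - F = 144 + 64 - 144 = 64
r = 8

Center (-12, -8), radius = 8


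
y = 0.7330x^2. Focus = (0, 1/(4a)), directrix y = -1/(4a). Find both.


a = 0.7330
1/(4a) = 0.3411
Focus = (0, 0.3411)
Directrix: y = -0.3411

Focus = (0, 0.3411), Directrix: y = -0.3411


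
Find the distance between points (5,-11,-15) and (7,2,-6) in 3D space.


dx=2, dy=13, dz=9
d = sqrt(4+169+81) = sqrt(254) = 15.9374

15.9374


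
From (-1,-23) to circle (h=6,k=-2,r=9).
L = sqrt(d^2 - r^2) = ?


d = sqrt((-1-6)^2 + (-23+ 2)^2) = sqrt(49+441) = 22.1359
L = sqrt(490.0000 - 81) = sqrt(409.0000) = 20.2237

20.2237


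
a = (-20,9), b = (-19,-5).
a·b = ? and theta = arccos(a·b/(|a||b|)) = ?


a·b = -20*(-19) + 9*(-5) = 380 - 45 = 335
|a| = sqrt(400+81) = 21.9317
|b| = sqrt(361+25) = 19.6469
cos(theta) = 335/(sqrt(481)*sqrt(386)) = 335/sqrt(185666) = 0.777461
theta = arccos(335/sqrt(185666)) = 38.9713 degrees

a·b = 335, theta = 38.9713 deg


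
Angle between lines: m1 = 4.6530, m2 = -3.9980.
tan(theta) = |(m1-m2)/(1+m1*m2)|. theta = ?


m1-m2 = 8.651
1+m1*m2 = -17.602694
tan(theta) = |8.651/(-17.602694)| = 0.491459
theta = arctan(|8.651/(-17.602694)|) = 26.1722 degrees (acute angle)

26.1722 degrees


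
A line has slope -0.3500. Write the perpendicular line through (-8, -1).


Perpendicular slope = -1/m1 = -1/(-0.3500) = 2.8571
b2 = y0 - m2*x0 = -1 - 8/(-0.3500) = -1 + 22.8571 = 21.8571

y = 2.8571x + 21.8571


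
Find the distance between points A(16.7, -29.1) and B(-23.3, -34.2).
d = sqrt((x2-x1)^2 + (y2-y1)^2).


dx = -23.3 - 16.7 = -40.0
dy = -34.2 + 29.1 = -5.1
d = sqrt(1600.0 + 26.01) = sqrt(1626.01) = 40.3238

40.3238


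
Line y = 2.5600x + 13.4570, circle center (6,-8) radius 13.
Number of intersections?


Substitute y = 2.5600x + 13.4570: (x-6)^2 + (2.5600x+13.4570+ 8)^2 = 169
Expand to Ax^2 + Bx + C = 0, where b-k = 21.457
A = 1+m^2 = 7.5536
B = 2(m(b-k) - h) = 2(2.5600*21.457 - 6) = 97.85984
C = h^2 + (b-k)^2 - r^2 = 36 + 460.402849 - 169 = 327.402849
disc = B^2-4AC = 9576.5483 - 9892.2806 = -315.7323
disc < 0

0 intersection points


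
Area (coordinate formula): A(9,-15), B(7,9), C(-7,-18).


9*(9+ 18) = 243
7*(-18+ 15) = -21
-7*(-15-9) = 168
sum = 390
Area = |390|/2 = 195.0000

195.0000 sq units


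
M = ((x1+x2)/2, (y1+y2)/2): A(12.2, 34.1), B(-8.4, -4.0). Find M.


Mx = (12.2 - 8.4)/2 = 3.8/2 = 1.9000
My = (34.1 - 4.0)/2 = 30.1/2 = 15.0500

(1.9000, 15.0500)


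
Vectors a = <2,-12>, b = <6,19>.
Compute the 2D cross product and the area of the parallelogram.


cross = 2*19 + 12*6 = 38 + 72 = 110
Parallelogram area = |110| = 110

cross = 110, parallelogram area = 110


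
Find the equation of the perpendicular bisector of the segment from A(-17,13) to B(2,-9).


Midpoint = (-7.5, 2)
Slope of AB = dy/dx = -22/19 = -1.1579
Perp slope = -dx/dy = 19/22 = 0.8636
b = My - (perp slope)*Mx = 2 + (19*(-7.5))/(-22) = 2 + 6.4773 = 8.4773

y = 0.8636x + 8.4773


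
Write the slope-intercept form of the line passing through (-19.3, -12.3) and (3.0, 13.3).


m = (25.6)/(22.3) = 1.1480
b = y1 - m*x1 = -12.3 - (25.6*(-19.3))/(22.3) = -12.3 + 22.1561 = 9.8561

y = 1.1480x + 9.8561


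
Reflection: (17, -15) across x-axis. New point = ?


Reflection rule for x-axis: (x, -y)
(17, -15) -> (17, 15)

(17, 15)


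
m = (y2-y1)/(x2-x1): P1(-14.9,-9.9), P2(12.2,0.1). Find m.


dy = 0.1 + 9.9 = 10.0
dx = 12.2 + 14.9 = 27.1
m = 10.0/27.1 = 0.3690

m = 0.3690


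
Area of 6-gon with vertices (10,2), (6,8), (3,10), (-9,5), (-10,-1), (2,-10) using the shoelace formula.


sum(xi*y_{i+1}) = 10*8 + 6*10 + 3*5 - 9*(-1) - 10*(-10) + 2*2 = 268
sum(yi*x_{i+1}) = 2*6 + 8*3 + 10*(-9) + 5*(-10) - 1*2 - 10*10 = -206
Area = |268 + 206|/2 = 474/2 = 237.0000

237.0000 sq units


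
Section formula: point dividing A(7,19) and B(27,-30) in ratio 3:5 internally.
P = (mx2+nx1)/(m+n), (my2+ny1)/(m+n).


Px = (3*27 + 5*7)/8 = 116/8 = 14.5000
Py = (3*(-30) + 5*19)/8 = 5/8 = 0.6250

P = (14.5000, 0.6250)


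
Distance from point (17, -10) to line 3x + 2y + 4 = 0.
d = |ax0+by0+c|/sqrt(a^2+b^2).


|3*17 + 2*(-10) + 4| = |35| = 35
sqrt(9 + 4) = sqrt(13) = 3.6056
d = 35/sqrt(13) = 9.7073

9.7073


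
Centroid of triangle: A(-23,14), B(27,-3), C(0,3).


Gx = (-23+27+0)/3 = 4/3 = 1.3333
Gy = (14- 3+3)/3 = 14/3 = 4.6667

G = (1.3333, 4.6667)


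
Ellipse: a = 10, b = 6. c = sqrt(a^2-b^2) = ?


c^2 = 10^2 - 6^2 = 100 - 36 = 64
c = sqrt(64) = 8.0000

c = 8.0000


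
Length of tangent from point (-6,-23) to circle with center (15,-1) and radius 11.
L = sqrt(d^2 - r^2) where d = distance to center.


d = sqrt((-6-15)^2 + (-23+ 1)^2) = sqrt(441+484) = 30.4138
L = sqrt(925.0000 - 121) = sqrt(804.0000) = 28.3549

28.3549


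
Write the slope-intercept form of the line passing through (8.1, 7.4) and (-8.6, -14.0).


m = (-21.4)/(-16.7) = 1.2814
b = y1 - m*x1 = 7.4 - (-21.4*8.1)/(-16.7) = 7.4 - 10.3796 = -2.9796

y = 1.2814x - 2.9796


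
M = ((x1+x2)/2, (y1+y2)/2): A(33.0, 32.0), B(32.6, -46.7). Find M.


Mx = (33.0 + 32.6)/2 = 65.6/2 = 32.8000
My = (32.0 - 46.7)/2 = -14.7/2 = -7.3500

(32.8000, -7.3500)


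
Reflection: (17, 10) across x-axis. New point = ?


Reflection rule for x-axis: (x, -y)
(17, 10) -> (17, -10)

(17, -10)


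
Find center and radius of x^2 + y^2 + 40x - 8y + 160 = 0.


h = -D/2 = -40/2 = -20
k = -E/2 = 8/2 = 4
r^2 = h^2 + k^2 - F = 400 + 16 - 160 = 256
r = 16

Center (-20, 4), radius = 16


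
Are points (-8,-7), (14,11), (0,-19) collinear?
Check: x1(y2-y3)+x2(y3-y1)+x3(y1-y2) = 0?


-8*(11+ 19) + 14*(-19+ 7) + 0*(-7-11)
= -240 - 168 + 0 = -408

No, not collinear (determinant = -408)


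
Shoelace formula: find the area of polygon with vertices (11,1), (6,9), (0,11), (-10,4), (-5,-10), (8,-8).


sum(xi*y_{i+1}) = 11*9 + 6*11 + 0*4 - 10*(-10) - 5*(-8) + 8*1 = 313
sum(yi*x_{i+1}) = 1*6 + 9*0 + 11*(-10) + 4*(-5) - 10*8 - 8*11 = -292
Area = |313 + 292|/2 = 605/2 = 302.5000

302.5000 sq units


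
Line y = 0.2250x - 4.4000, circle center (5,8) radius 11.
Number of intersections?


Substitute y = 0.2250x - 4.4000: (x-5)^2 + (0.2250x- 4.4000-8)^2 = 121
Expand to Ax^2 + Bx + C = 0, where b-k = -12.4
A = 1+m^2 = 1.050625
B = 2(m(b-k) - h) = 2(0.2250*(-12.4) - 5) = -15.58
C = h^2 + (b-k)^2 - r^2 = 25 + 153.76 - 121 = 57.76
disc = B^2-4AC = 242.7364 - 242.7364 = 0
disc = 0

1 intersection point (tangent)


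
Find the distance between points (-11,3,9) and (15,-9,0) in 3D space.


dx=26, dy=-12, dz=-9
d = sqrt(676+144+81) = sqrt(901) = 30.0167

30.0167


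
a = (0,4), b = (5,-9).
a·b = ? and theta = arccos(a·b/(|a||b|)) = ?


a·b = 0*5 + 4*(-9) = 0 - 36 = -36
|a| = sqrt(0+16) = 4.0000
|b| = sqrt(25+81) = 10.2956
cos(theta) = -36/(sqrt(16)*sqrt(106)) = -36/sqrt(1696) = -0.874157
theta = arccos(-36/sqrt(1696)) = 150.9454 degrees

a·b = -36, theta = 150.9454 deg


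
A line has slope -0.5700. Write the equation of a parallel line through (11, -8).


Parallel lines have equal slopes.
m2 = -0.5700
b2 = -8 + 0.5700*11 = -1.7300

y = -0.5700x - 1.7300


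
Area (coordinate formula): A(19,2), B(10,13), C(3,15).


19*(13-15) = -38
10*(15-2) = 130
3*(2-13) = -33
sum = 59
Area = |59|/2 = 29.5000

29.5000 sq units


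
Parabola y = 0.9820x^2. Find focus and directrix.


a = 0.9820
1/(4a) = 0.2546
Focus = (0, 0.2546)
Directrix: y = -0.2546

Focus = (0, 0.2546), Directrix: y = -0.2546


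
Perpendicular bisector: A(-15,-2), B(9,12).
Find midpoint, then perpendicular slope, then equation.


Midpoint = (-3, 5)
Slope of AB = dy/dx = 14/24 = 0.5833
Perp slope = -dx/dy = -24/14 = -1.7143
b = My - (perp slope)*Mx = 5 + (24*(-3))/14 = 5 - 5.1429 = -0.1429

y = -1.7143x - 0.1429


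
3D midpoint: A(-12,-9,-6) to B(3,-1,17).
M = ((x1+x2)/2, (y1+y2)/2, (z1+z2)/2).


Mx = (-12+3)/2 = -4.5000
My = (-9- 1)/2 = -5.0000
Mz = (-6+17)/2 = 5.5000

M = (-4.5000, -5.0000, 5.5000)


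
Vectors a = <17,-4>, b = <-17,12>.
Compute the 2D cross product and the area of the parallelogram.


cross = 17*12 + 4*(-17) = 204 - 68 = 136
Parallelogram area = |136| = 136

cross = 136, parallelogram area = 136


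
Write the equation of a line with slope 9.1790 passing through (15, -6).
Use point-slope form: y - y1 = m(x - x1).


y + 6 = 9.1790(x - 15)
y = 9.1790x - 6 - 9.1790*15
y = 9.1790x - 143.6850

y = 9.1790x - 143.6850


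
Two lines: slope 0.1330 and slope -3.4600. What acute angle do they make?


m1-m2 = 3.593
1+m1*m2 = 0.53982
tan(theta) = |3.593/0.53982| = 6.655922
theta = arctan(|3.593/0.53982|) = 81.4557 degrees (acute angle)

81.4557 degrees


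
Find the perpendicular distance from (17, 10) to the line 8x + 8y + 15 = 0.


|8*17 + 8*10 + 15| = |231| = 231
sqrt(64 + 64) = sqrt(128) = 11.3137
d = 231/sqrt(128) = 20.4177

20.4177


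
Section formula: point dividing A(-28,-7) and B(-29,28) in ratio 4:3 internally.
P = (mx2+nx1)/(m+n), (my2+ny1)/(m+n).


Px = (4*(-29) + 3*(-28))/7 = -200/7 = -28.5714
Py = (4*28 + 3*(-7))/7 = 91/7 = 13.0000

P = (-28.5714, 13.0000)


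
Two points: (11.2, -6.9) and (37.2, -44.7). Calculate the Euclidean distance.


dx = 37.2 - 11.2 = 26
dy = -44.7 + 6.9 = -37.8
d = sqrt(676 + 1428.84) = sqrt(2104.84) = 45.8785

45.8785


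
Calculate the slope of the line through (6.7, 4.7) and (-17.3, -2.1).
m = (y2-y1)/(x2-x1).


dy = -2.1 - 4.7 = -6.8
dx = -17.3 - 6.7 = -24.0
m = -6.8/(-24.0) = 0.2833

m = 0.2833


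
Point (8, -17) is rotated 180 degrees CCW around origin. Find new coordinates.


cos(180) = -1, sin(180) = 0
x' = 8*(-1) + 17*0 = -8
y' = 8*0 - 17*(-1) = 17

(-8, 17)


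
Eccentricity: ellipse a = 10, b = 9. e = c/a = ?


c = sqrt(100-81) = sqrt(19) = 4.3589
e = c/a = sqrt(19)/10 = 0.4359

e = 0.4359


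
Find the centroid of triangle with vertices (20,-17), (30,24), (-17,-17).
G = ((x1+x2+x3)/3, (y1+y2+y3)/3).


Gx = (20+30- 17)/3 = 33/3 = 11.0000
Gy = (-17+24- 17)/3 = -10/3 = -3.3333

G = (11.0000, -3.3333)


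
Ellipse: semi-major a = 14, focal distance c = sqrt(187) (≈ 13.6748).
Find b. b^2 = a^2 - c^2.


b^2 = 14^2 - (sqrt(187))^2 = 196 - 187 = 9
b = sqrt(9) = 3

b = 3


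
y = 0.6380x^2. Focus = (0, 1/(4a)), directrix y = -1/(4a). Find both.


a = 0.6380
1/(4a) = 0.3918
Focus = (0, 0.3918)
Directrix: y = -0.3918

Focus = (0, 0.3918), Directrix: y = -0.3918


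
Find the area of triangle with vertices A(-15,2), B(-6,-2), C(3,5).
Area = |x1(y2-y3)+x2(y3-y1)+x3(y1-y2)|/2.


-15*(-2-5) = 105
-6*(5-2) = -18
3*(2+ 2) = 12
sum = 99
Area = |99|/2 = 49.5000

49.5000 sq units


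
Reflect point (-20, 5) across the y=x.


Reflection rule for y=x: (y, x)
(-20, 5) -> (5, -20)

(5, -20)


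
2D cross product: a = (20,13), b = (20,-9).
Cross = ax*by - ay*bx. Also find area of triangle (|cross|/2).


cross = 20*(-9) - 13*20 = -180 - 260 = -440
Triangle area = |-440|/2 = 440/2 = 220.0000

cross = -440, triangle area = 220.0000


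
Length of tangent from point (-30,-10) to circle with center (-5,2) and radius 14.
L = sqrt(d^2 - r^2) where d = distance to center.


d = sqrt((-30+ 5)^2 + (-10-2)^2) = sqrt(625+144) = 27.7308
L = sqrt(769.0000 - 196) = sqrt(573.0000) = 23.9374

23.9374


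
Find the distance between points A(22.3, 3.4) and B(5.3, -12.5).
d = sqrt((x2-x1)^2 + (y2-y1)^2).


dx = 5.3 - 22.3 = -17.0
dy = -12.5 - 3.4 = -15.9
d = sqrt(289.0 + 252.81) = sqrt(541.81) = 23.2768

23.2768


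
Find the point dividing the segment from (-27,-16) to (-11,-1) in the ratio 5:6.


Px = (5*(-11) + 6*(-27))/11 = -217/11 = -19.7273
Py = (5*(-1) + 6*(-16))/11 = -101/11 = -9.1818

P = (-19.7273, -9.1818)


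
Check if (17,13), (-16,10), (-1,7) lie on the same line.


17*(10-7) - 16*(7-13) - 1*(13-10)
= 51 + 96 - 3 = 144

No, not collinear (determinant = 144)


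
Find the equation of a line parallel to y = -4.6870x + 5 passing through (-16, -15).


Parallel lines have equal slopes.
m2 = -4.6870
b2 = -15 + 4.6870*(-16) = -89.9920

y = -4.6870x - 89.9920
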